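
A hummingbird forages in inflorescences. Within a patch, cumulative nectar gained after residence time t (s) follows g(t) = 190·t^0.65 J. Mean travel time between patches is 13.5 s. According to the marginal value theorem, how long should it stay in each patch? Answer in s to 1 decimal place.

Maximise g(t)/(T+t): set derivative to zero → g'(t)(T+t) = g(t).
g'(t) = 0.65·190·t^-0.35. Setting 0.65·190·t^-0.35 = 190·t^0.65/(13.5+t) gives 0.65(13.5+t) = t, so 0.35·t = 0.65×13.5.
t* = 0.65×13.5/0.35 = 25.07 s.

25.1 s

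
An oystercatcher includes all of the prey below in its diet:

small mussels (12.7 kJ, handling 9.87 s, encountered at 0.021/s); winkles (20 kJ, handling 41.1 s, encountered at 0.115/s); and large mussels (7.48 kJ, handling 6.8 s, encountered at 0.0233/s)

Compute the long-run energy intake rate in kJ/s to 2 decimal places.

0.45 kJ/s

R = (0.021×12.7 + 0.115×20 + 0.0233×7.48) / (1 + 0.021×9.87 + 0.115×41.1 + 0.0233×6.8) = 2.741/6.092 = 0.4499 kJ/s.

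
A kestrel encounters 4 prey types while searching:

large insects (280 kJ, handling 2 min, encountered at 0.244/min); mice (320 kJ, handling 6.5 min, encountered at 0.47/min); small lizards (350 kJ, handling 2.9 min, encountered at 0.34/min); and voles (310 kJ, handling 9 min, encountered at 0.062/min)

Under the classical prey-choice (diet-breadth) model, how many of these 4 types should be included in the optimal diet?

2

Profitabilities (E/h, kJ/min): large insects 140, small lizards 121, mice 49.2, voles 34.4. Add prey in this order while the next type's profitability exceeds the intake rate on those already taken.
Rate on top 1: 45.91. small lizards: 121 > 45.91 → include.
Rate on top 2: 75.72. mice: 49.2 < 75.72 → exclude; stop.
Optimal diet: large insects, small lizards — 2 of 4 types.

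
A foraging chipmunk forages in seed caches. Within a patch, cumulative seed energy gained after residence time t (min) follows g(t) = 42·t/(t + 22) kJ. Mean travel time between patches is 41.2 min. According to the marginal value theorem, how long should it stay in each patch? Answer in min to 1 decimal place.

Optimal t* satisfies g'(t*) = g(t*)/(T + t*).
g'(t) = 42·22/(t + 22)². Setting 42·22/(t+22)² = 42t/[(t+22)(41.2+t)] gives 22(41.2+t) = t(t+22), so t² = 22×41.2 = 906.4.
t* = √906.4 = 30.11 min.

30.1 min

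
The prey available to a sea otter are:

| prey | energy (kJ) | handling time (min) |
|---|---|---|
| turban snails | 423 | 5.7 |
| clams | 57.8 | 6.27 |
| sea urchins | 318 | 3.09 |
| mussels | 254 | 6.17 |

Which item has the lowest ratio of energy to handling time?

Profitability E/h (kJ/min): turban snails = 423/5.7 = 74.2, clams = 57.8/6.27 = 9.22, sea urchins = 318/3.09 = 103, mussels = 254/6.17 = 41.2.
Ranked: sea urchins > turban snails > mussels > clams.

clams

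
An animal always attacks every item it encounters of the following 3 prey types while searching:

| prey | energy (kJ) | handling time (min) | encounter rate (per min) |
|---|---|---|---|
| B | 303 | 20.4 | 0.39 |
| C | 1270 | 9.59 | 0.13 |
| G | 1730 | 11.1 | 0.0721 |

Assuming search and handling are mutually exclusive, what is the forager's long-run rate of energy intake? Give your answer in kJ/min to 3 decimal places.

37.081 kJ/min

R = Σλ_iE_i / (1 + Σλ_ih_i)
Numerator: 0.39×303 + 0.13×1270 + 0.0721×1730 = 408
Denominator: 1 + 0.39×20.4 + 0.13×9.59 + 0.0721×11.1 = 11
R = 408/11 = 37.08 kJ/min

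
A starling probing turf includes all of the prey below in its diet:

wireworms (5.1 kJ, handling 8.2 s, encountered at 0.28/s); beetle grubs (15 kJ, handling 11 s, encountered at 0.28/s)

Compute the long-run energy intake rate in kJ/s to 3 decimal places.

0.883 kJ/s

Energy encountered per unit search time: 0.28×5.1 + 0.28×15 = 5.628 kJ/s.
Handling time per unit search time: 0.28×8.2 + 0.28×11 = 5.376.
Rate = 5.628/(1 + 5.376) = 0.8827 kJ/s.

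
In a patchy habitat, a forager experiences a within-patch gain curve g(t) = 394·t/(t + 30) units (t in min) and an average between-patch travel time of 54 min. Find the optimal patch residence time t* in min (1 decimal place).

40.2 min

Maximise g(t)/(T+t): set derivative to zero → g'(t)(T+t) = g(t).
g'(t) = 394·30/(t + 30)². Setting 394·30/(t+30)² = 394t/[(t+30)(54+t)] gives 30(54+t) = t(t+30), so t² = 30×54 = 1620.
t* = √1620 = 40.25 min.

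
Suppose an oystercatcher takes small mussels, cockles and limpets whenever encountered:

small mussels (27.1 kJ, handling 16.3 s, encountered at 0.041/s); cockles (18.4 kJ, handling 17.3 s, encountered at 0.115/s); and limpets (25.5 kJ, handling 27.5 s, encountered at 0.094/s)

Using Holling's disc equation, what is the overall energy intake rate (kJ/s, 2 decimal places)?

0.90 kJ/s

R = Σλ_iE_i / (1 + Σλ_ih_i)
Numerator: 0.041×27.1 + 0.115×18.4 + 0.094×25.5 = 5.624
Denominator: 1 + 0.041×16.3 + 0.115×17.3 + 0.094×27.5 = 6.243
R = 5.624/6.243 = 0.9009 kJ/s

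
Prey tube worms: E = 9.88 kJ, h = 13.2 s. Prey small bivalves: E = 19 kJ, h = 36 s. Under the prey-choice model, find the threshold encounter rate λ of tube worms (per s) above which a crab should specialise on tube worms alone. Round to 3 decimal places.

The zero-one rule: include small bivalves iff E₂/h₂ > λE₁/(1+λh₁). Equality gives the switch point.
λE₁h₂ = E₂ + λE₂h₁ ⇒ λ = E₂/(E₁h₂ − E₂h₁) = 19/(355.7 − 250.8) = 0.1812 per s.

0.181 per s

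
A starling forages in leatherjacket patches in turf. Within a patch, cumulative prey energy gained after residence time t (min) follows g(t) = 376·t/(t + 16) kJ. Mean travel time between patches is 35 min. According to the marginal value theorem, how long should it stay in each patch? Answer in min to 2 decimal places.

Maximise g(t)/(T+t): set derivative to zero → g'(t)(T+t) = g(t).
g'(t) = 376·16/(t + 16)². Setting 376·16/(t+16)² = 376t/[(t+16)(35+t)] gives 16(35+t) = t(t+16), so t² = 16×35 = 560.
t* = √560 = 23.66 min.

23.66 min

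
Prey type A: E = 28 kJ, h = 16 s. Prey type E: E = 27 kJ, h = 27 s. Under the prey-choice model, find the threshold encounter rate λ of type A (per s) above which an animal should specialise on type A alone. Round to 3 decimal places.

0.083 per s

At the threshold, the rate on type A alone equals the profitability of type E: λ·28/(1 + λ·16) = 27/27 = 1.
Rearranging, λ(28 − 1×16) = 1, so λ = 1/12 = 0.08333 per s.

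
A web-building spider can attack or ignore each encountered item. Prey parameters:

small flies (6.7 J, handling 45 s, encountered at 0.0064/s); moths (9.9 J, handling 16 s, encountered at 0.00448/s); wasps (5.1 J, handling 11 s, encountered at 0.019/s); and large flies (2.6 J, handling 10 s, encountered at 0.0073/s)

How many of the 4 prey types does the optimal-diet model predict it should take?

E/h in descending order: moths 0.619, wasps 0.464, large flies 0.26, small flies 0.149 J/s. The optimal diet is the largest prefix of this list for which every included type satisfies E_i/h_i > R on the types above it.
Rate on top 1: 0.04139. wasps: 0.464 > 0.04139 → include.
Rate on top 2: 0.1103. large flies: 0.26 > 0.1103 → include.
Rate on top 3: 0.1184. small flies: 0.149 > 0.1184 → include.
Optimal diet: moths, wasps, large flies, small flies — 4 of 4 types.

4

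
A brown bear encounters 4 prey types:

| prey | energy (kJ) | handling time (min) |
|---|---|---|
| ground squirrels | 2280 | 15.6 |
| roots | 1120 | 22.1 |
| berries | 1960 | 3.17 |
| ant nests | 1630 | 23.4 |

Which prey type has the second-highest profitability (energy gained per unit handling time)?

ground squirrels

In descending order of E/h:
berries: 1960/3.17 = 618 kJ/min
ground squirrels: 2280/15.6 = 146 kJ/min
ant nests: 1630/23.4 = 69.7 kJ/min
roots: 1120/22.1 = 50.7 kJ/min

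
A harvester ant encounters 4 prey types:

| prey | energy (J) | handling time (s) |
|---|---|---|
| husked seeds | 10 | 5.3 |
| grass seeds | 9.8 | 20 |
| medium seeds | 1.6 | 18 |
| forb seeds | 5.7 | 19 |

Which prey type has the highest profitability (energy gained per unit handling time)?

Profitability E/h (J/s): husked seeds = 10/5.3 = 1.89, grass seeds = 9.8/20 = 0.49, medium seeds = 1.6/18 = 0.0889, forb seeds = 5.7/19 = 0.3.
Ranked: husked seeds > grass seeds > forb seeds > medium seeds.

husked seeds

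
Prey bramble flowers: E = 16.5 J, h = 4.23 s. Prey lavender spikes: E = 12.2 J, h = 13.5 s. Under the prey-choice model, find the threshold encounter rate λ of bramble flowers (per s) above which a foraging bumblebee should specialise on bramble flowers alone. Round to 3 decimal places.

Drop lavender spikes once their profitability E₂/h₂ falls below the rate achievable on bramble flowers alone: E₂/h₂ = λE₁/(1 + λh₁).
Solve for λ: λE₁h₂ = E₂(1 + λh₁) → λ(E₁h₂ − E₂h₁) = E₂ → λ = E₂/(E₁h₂ − E₂h₁).
λ = 12.2/(16.5×13.5 − 12.2×4.23) = 12.2/171.1 = 0.07128 per s.

0.071 per s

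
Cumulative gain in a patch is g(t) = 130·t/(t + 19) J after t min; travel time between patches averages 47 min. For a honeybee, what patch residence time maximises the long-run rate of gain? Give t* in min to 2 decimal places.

Optimal t* satisfies g'(t*) = g(t*)/(T + t*).
g'(t) = 130·19/(t + 19)². Setting 130·19/(t+19)² = 130t/[(t+19)(47+t)] gives 19(47+t) = t(t+19), so t² = 19×47 = 893.
t* = √893 = 29.88 min.

29.88 min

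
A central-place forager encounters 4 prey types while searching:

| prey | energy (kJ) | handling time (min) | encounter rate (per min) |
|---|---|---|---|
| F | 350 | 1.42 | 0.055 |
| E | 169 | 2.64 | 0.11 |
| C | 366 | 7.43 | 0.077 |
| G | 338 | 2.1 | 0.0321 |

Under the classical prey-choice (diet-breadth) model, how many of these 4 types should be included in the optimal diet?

Profitabilities (E/h, kJ/min): F 246, G 161, E 64, C 49.3. Add prey in this order while the next type's profitability exceeds the intake rate on those already taken.
Rate on top 1: 17.86. G: 161 > 17.86 → include.
Rate on top 2: 26.28. E: 64 > 26.28 → include.
Rate on top 3: 33.91. C: 49.3 > 33.91 → include.
Optimal diet: F, G, E, C — 4 of 4 types.

4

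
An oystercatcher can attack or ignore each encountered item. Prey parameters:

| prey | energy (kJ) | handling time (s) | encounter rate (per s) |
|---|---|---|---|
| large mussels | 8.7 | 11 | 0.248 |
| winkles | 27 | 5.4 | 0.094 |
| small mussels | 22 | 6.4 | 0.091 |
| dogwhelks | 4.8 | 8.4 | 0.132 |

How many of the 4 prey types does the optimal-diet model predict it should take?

2

Profitabilities (E/h, kJ/s): winkles 5, small mussels 3.44, large mussels 0.791, dogwhelks 0.571. Add prey in this order while the next type's profitability exceeds the intake rate on those already taken.
Rate on top 1: 1.683. small mussels: 3.44 > 1.683 → include.
Rate on top 2: 2.172. large mussels: 0.791 < 2.172 → exclude; stop.
Optimal diet: winkles, small mussels — 2 of 4 types.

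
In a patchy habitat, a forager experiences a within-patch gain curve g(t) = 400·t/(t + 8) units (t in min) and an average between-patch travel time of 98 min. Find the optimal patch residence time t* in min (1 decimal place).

28.0 min

Maximise g(t)/(T+t): set derivative to zero → g'(t)(T+t) = g(t).
g'(t) = 400·8/(t + 8)². Setting 400·8/(t+8)² = 400t/[(t+8)(98+t)] gives 8(98+t) = t(t+8), so t² = 8×98 = 784.
t* = √784 = 28 min.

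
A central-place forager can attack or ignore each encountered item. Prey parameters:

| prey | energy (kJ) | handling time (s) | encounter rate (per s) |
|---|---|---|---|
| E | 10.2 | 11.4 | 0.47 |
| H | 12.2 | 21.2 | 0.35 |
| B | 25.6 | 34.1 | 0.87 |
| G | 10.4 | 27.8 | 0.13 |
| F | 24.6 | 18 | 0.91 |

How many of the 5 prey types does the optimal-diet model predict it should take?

1

Profitabilities (E/h, kJ/s): F 1.37, E 0.895, B 0.751, H 0.575, G 0.374. Add prey in this order while the next type's profitability exceeds the intake rate on those already taken.
Rate on top 1: 1.288. E: 0.895 < 1.288 → exclude; stop.
Optimal diet: F — 1 of 5 types.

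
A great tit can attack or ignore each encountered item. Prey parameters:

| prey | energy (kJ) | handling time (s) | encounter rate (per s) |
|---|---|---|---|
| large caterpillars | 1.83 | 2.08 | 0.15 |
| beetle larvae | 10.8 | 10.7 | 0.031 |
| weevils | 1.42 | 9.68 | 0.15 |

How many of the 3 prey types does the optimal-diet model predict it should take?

2

Profitabilities (E/h, kJ/s): beetle larvae 1.01, large caterpillars 0.88, weevils 0.147. Add prey in this order while the next type's profitability exceeds the intake rate on those already taken.
Rate on top 1: 0.2514. large caterpillars: 0.88 > 0.2514 → include.
Rate on top 2: 0.3707. weevils: 0.147 < 0.3707 → exclude; stop.
Optimal diet: beetle larvae, large caterpillars — 2 of 3 types.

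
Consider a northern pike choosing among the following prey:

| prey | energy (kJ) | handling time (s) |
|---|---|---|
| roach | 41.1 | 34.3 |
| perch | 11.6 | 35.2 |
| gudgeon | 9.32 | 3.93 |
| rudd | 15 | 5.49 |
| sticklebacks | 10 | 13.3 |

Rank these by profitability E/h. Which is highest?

rudd

Profitability E/h (kJ/s): roach = 41.1/34.3 = 1.2, perch = 11.6/35.2 = 0.33, gudgeon = 9.32/3.93 = 2.37, rudd = 15/5.49 = 2.73, sticklebacks = 10/13.3 = 0.752.
Ranked: rudd > gudgeon > roach > sticklebacks > perch.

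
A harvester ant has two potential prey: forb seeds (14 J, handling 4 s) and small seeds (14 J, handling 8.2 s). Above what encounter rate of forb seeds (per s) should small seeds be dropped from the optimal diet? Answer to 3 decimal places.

Drop small seeds once their profitability E₂/h₂ falls below the rate achievable on forb seeds alone: E₂/h₂ = λE₁/(1 + λh₁).
Solve for λ: λE₁h₂ = E₂(1 + λh₁) → λ(E₁h₂ − E₂h₁) = E₂ → λ = E₂/(E₁h₂ − E₂h₁).
λ = 14/(14×8.2 − 14×4) = 14/58.8 = 0.2381 per s.

0.238 per s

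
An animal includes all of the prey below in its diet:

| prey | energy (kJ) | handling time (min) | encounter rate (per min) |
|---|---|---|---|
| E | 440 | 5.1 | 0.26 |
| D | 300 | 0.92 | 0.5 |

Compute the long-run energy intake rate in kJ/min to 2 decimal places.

R = Σλ_iE_i / (1 + Σλ_ih_i)
Numerator: 0.26×440 + 0.5×300 = 264.4
Denominator: 1 + 0.26×5.1 + 0.5×0.92 = 2.786
R = 264.4/2.786 = 94.9 kJ/min

94.90 kJ/min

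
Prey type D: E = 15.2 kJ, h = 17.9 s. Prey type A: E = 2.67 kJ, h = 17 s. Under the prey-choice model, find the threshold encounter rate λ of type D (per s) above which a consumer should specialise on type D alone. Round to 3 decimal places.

The zero-one rule: include type A iff E₂/h₂ > λE₁/(1+λh₁). Equality gives the switch point.
λE₁h₂ = E₂ + λE₂h₁ ⇒ λ = E₂/(E₁h₂ − E₂h₁) = 2.67/(258.4 − 47.79) = 0.01268 per s.

0.013 per s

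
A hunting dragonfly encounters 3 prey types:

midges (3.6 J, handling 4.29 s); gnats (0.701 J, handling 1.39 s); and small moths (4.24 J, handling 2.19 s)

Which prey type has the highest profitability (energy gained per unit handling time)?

small moths

In descending order of E/h:
small moths: 4.24/2.19 = 1.94 J/s
midges: 3.6/4.29 = 0.839 J/s
gnats: 0.701/1.39 = 0.504 J/s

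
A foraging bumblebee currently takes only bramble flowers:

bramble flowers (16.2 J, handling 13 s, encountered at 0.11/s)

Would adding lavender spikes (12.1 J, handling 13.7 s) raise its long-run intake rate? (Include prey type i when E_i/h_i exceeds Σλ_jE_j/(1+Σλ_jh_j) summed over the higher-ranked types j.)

Yes

Intake rate on the current diet: R = (0.11×16.2) / (1 + 0.11×13) = 1.782/2.43 = 0.7333 J/s.
lavender spikes: E/h = 12.1/13.7 = 0.8832 J/s.
0.8832 > 0.7333, so adding lavender spikes raises the average — include it.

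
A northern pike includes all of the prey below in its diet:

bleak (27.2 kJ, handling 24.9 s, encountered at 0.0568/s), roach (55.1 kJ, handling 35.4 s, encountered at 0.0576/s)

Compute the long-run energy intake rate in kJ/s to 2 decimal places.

R = Σλ_iE_i / (1 + Σλ_ih_i)
Numerator: 0.0568×27.2 + 0.0576×55.1 = 4.719
Denominator: 1 + 0.0568×24.9 + 0.0576×35.4 = 4.453
R = 4.719/4.453 = 1.06 kJ/s

1.06 kJ/s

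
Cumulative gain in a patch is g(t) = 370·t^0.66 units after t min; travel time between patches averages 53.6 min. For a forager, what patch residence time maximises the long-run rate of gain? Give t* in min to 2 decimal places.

By the marginal value theorem, leave when the instantaneous gain rate g'(t) equals the habitat-wide average g(t)/(T + t).
g'(t) = 0.66·370·t^-0.34. Setting 0.66·370·t^-0.34 = 370·t^0.66/(53.6+t) gives 0.66(53.6+t) = t, so 0.34·t = 0.66×53.6.
t* = 0.66×53.6/0.34 = 104 min.

104.05 min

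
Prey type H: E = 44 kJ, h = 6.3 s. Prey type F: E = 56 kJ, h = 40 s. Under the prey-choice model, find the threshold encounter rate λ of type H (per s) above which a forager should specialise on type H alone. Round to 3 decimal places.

0.040 per s

Drop type F once their profitability E₂/h₂ falls below the rate achievable on type H alone: E₂/h₂ = λE₁/(1 + λh₁).
Solve for λ: λE₁h₂ = E₂(1 + λh₁) → λ(E₁h₂ − E₂h₁) = E₂ → λ = E₂/(E₁h₂ − E₂h₁).
λ = 56/(44×40 − 56×6.3) = 56/1407 = 0.0398 per s.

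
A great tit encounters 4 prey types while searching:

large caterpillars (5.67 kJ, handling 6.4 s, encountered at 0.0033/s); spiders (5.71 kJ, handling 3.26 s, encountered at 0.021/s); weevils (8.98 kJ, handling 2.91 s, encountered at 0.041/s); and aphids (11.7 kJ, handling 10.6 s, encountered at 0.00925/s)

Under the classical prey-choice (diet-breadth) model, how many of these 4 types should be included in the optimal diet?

4

Profitabilities (E/h, kJ/s): weevils 3.09, spiders 1.75, aphids 1.1, large caterpillars 0.886. Add prey in this order while the next type's profitability exceeds the intake rate on those already taken.
Rate on top 1: 0.3289. spiders: 1.75 > 0.3289 → include.
Rate on top 2: 0.4109. aphids: 1.1 > 0.4109 → include.
Rate on top 3: 0.4638. large caterpillars: 0.886 > 0.4638 → include.
Optimal diet: weevils, spiders, aphids, large caterpillars — 4 of 4 types.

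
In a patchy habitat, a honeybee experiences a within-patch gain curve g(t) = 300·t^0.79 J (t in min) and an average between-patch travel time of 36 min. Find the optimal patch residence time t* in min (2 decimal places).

135.43 min

Maximise g(t)/(T+t): set derivative to zero → g'(t)(T+t) = g(t).
g'(t) = 0.79·300·t^-0.21. Setting 0.79·300·t^-0.21 = 300·t^0.79/(36+t) gives 0.79(36+t) = t, so 0.21·t = 0.79×36.
t* = 0.79×36/0.21 = 135.4 min.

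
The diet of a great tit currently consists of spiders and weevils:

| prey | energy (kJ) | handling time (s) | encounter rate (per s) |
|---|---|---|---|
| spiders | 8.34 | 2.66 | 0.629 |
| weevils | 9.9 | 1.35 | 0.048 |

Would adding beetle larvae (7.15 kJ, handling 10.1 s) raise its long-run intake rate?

Intake rate on the current diet: R = (0.629×8.34 + 0.048×9.9) / (1 + 0.629×2.66 + 0.048×1.35) = 5.721/2.738 = 2.09 kJ/s.
beetle larvae: E/h = 7.15/10.1 = 0.7079 kJ/s.
Since 0.7079 < R, time spent handling beetle larvae is better spent searching.

No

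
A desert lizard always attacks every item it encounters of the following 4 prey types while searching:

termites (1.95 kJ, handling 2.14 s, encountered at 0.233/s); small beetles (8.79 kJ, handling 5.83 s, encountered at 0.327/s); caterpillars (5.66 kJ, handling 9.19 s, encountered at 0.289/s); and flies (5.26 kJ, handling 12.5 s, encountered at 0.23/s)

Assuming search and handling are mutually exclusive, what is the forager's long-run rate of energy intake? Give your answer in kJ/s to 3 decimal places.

R = Σλ_iE_i / (1 + Σλ_ih_i)
Numerator: 0.233×1.95 + 0.327×8.79 + 0.289×5.66 + 0.23×5.26 = 6.174
Denominator: 1 + 0.233×2.14 + 0.327×5.83 + 0.289×9.19 + 0.23×12.5 = 8.936
R = 6.174/8.936 = 0.6909 kJ/s

0.691 kJ/s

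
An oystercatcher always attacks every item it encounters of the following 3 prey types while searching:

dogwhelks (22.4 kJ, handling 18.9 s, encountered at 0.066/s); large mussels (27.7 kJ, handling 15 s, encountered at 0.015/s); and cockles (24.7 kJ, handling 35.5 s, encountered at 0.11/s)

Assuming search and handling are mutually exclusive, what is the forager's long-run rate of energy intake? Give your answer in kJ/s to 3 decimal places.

0.723 kJ/s

R = (0.066×22.4 + 0.015×27.7 + 0.11×24.7) / (1 + 0.066×18.9 + 0.015×15 + 0.11×35.5) = 4.611/6.377 = 0.723 kJ/s.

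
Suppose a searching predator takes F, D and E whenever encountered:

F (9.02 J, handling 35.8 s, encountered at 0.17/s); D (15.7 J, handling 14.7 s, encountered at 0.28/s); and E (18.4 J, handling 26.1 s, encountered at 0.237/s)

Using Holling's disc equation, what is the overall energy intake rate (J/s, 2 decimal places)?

0.59 J/s

R = (0.17×9.02 + 0.28×15.7 + 0.237×18.4) / (1 + 0.17×35.8 + 0.28×14.7 + 0.237×26.1) = 10.29/17.39 = 0.5918 J/s.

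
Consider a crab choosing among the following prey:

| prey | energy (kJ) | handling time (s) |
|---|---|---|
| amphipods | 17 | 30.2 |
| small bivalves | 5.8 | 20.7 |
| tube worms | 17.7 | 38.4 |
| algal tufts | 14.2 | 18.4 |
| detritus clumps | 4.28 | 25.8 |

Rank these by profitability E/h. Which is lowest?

Profitability E/h (kJ/s): amphipods = 17/30.2 = 0.563, small bivalves = 5.8/20.7 = 0.28, tube worms = 17.7/38.4 = 0.461, algal tufts = 14.2/18.4 = 0.772, detritus clumps = 4.28/25.8 = 0.166.
Ranked: algal tufts > amphipods > tube worms > small bivalves > detritus clumps.

detritus clumps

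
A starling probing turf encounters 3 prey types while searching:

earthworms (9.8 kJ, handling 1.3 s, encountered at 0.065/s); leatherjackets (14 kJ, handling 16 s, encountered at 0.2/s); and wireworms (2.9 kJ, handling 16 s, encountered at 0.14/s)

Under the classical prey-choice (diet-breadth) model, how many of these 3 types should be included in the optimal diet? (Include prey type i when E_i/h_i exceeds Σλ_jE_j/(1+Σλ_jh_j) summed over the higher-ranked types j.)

2

Rank by E/h (kJ/s): earthworms 7.54, leatherjackets 0.875, wireworms 0.181. Include each in turn until the next type's E/h falls below the running intake rate.
Rate on top 1: 0.5874. leatherjackets: 0.875 > 0.5874 → include.
Rate on top 2: 0.8022. wireworms: 0.181 < 0.8022 → exclude; stop.
Optimal diet: earthworms, leatherjackets — 2 of 3 types.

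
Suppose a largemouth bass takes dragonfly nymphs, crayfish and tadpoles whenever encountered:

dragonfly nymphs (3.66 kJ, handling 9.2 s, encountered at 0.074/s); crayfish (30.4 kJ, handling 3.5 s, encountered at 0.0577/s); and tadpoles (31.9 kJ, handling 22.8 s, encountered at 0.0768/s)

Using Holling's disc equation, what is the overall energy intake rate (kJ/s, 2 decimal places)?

1.23 kJ/s

R = Σλ_iE_i / (1 + Σλ_ih_i)
Numerator: 0.074×3.66 + 0.0577×30.4 + 0.0768×31.9 = 4.475
Denominator: 1 + 0.074×9.2 + 0.0577×3.5 + 0.0768×22.8 = 3.634
R = 4.475/3.634 = 1.231 kJ/s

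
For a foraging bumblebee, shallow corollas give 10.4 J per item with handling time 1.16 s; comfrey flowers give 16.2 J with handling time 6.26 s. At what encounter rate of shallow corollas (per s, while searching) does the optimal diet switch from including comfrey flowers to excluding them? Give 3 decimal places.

0.350 per s

Drop comfrey flowers once their profitability E₂/h₂ falls below the rate achievable on shallow corollas alone: E₂/h₂ = λE₁/(1 + λh₁).
Solve for λ: λE₁h₂ = E₂(1 + λh₁) → λ(E₁h₂ − E₂h₁) = E₂ → λ = E₂/(E₁h₂ − E₂h₁).
λ = 16.2/(10.4×6.26 − 16.2×1.16) = 16.2/46.31 = 0.3498 per s.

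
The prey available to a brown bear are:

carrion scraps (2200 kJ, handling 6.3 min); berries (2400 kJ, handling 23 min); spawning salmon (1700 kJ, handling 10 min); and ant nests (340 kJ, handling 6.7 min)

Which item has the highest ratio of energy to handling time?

Profitability E/h (kJ/min): carrion scraps = 2200/6.3 = 349, berries = 2400/23 = 104, spawning salmon = 1700/10 = 170, ant nests = 340/6.7 = 50.7.
Ranked: carrion scraps > spawning salmon > berries > ant nests.

carrion scraps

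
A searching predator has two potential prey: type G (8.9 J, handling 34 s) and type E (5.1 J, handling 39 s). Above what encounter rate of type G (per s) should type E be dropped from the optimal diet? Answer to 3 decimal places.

0.029 per s

At the threshold, the rate on type G alone equals the profitability of type E: λ·8.9/(1 + λ·34) = 5.1/39 = 0.1308.
Rearranging, λ(8.9 − 0.1308×34) = 0.1308, so λ = 0.1308/4.454 = 0.02936 per s.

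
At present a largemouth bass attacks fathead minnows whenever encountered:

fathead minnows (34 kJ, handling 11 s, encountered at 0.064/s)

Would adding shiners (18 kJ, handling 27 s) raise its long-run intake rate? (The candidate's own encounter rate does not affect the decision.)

No

Intake rate on the current diet: R = (0.064×34) / (1 + 0.064×11) = 2.176/1.704 = 1.277 kJ/s.
Profitability of shiners: 18/27 = 0.6667 kJ/s.
0.6667 < 1.277, so adding shiners would lower the average — exclude it.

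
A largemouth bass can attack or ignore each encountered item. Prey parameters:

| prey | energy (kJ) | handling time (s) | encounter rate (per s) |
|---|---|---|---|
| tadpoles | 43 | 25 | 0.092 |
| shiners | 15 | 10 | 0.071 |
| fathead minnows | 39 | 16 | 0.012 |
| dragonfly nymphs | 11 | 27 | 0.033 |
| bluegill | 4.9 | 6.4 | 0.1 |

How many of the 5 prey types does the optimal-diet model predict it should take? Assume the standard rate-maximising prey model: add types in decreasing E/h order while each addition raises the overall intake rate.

Rank by E/h (kJ/s): fathead minnows 2.44, tadpoles 1.72, shiners 1.5, bluegill 0.766, dragonfly nymphs 0.407. Include each in turn until the next type's E/h falls below the running intake rate.
Rate on top 1: 0.3926. tadpoles: 1.72 > 0.3926 → include.
Rate on top 2: 1.267. shiners: 1.5 > 1.267 → include.
Rate on top 3: 1.306. bluegill: 0.766 < 1.306 → exclude; stop.
Optimal diet: fathead minnows, tadpoles, shiners — 3 of 5 types.

3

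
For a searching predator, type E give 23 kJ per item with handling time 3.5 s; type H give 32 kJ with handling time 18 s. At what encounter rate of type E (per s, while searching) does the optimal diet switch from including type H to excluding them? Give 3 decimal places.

The zero-one rule: include type H iff E₂/h₂ > λE₁/(1+λh₁). Equality gives the switch point.
λE₁h₂ = E₂ + λE₂h₁ ⇒ λ = E₂/(E₁h₂ − E₂h₁) = 32/(414 − 112) = 0.106 per s.

0.106 per s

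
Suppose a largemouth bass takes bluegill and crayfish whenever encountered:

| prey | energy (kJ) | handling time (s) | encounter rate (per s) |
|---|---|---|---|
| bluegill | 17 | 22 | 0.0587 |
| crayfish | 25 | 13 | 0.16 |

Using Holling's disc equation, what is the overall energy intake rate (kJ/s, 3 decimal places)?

R = (0.0587×17 + 0.16×25) / (1 + 0.0587×22 + 0.16×13) = 4.998/4.371 = 1.143 kJ/s.

1.143 kJ/s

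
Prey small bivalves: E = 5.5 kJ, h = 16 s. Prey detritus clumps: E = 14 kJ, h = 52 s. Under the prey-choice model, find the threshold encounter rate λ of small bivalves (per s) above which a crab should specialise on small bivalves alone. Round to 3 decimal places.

0.226 per s

The zero-one rule: include detritus clumps iff E₂/h₂ > λE₁/(1+λh₁). Equality gives the switch point.
λE₁h₂ = E₂ + λE₂h₁ ⇒ λ = E₂/(E₁h₂ − E₂h₁) = 14/(286 − 224) = 0.2258 per s.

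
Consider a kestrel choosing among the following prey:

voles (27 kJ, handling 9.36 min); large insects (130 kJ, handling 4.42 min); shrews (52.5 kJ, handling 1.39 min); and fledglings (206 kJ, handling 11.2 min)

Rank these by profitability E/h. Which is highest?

In descending order of E/h:
shrews: 52.5/1.39 = 37.8 kJ/min
large insects: 130/4.42 = 29.4 kJ/min
fledglings: 206/11.2 = 18.4 kJ/min
voles: 27/9.36 = 2.88 kJ/min

shrews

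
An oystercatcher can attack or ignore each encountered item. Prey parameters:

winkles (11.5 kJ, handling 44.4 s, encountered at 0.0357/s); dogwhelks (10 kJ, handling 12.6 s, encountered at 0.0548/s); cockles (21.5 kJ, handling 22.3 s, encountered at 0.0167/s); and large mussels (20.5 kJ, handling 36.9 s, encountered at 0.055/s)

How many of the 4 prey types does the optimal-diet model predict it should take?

E/h in descending order: cockles 0.964, dogwhelks 0.794, large mussels 0.556, winkles 0.259 kJ/s. The optimal diet is the largest prefix of this list for which every included type satisfies E_i/h_i > R on the types above it.
Rate on top 1: 0.2616. dogwhelks: 0.794 > 0.2616 → include.
Rate on top 2: 0.4397. large mussels: 0.556 > 0.4397 → include.
Rate on top 3: 0.4972. winkles: 0.259 < 0.4972 → exclude; stop.
Optimal diet: cockles, dogwhelks, large mussels — 3 of 4 types.

3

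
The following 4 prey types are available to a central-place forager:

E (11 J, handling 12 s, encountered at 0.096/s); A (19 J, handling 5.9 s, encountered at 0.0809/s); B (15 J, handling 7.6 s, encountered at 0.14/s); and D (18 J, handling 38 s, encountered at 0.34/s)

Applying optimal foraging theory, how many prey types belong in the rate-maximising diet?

2

Profitabilities (E/h, J/s): A 3.22, B 1.97, E 0.917, D 0.474. Add prey in this order while the next type's profitability exceeds the intake rate on those already taken.
Rate on top 1: 1.04. B: 1.97 > 1.04 → include.
Rate on top 2: 1.431. E: 0.917 < 1.431 → exclude; stop.
Optimal diet: A, B — 2 of 4 types.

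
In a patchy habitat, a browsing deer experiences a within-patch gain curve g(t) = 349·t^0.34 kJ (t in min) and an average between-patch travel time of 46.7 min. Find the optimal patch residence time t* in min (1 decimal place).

By the marginal value theorem, leave when the instantaneous gain rate g'(t) equals the habitat-wide average g(t)/(T + t).
g'(t) = 0.34·349·t^-0.66. Setting 0.34·349·t^-0.66 = 349·t^0.34/(46.7+t) gives 0.34(46.7+t) = t, so 0.66·t = 0.34×46.7.
t* = 0.34×46.7/0.66 = 24.06 min.

24.1 min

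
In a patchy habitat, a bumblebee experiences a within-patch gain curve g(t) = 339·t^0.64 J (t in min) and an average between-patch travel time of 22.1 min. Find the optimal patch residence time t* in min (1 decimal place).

Optimal t* satisfies g'(t*) = g(t*)/(T + t*).
g'(t) = 0.64·339·t^-0.36. Setting 0.64·339·t^-0.36 = 339·t^0.64/(22.1+t) gives 0.64(22.1+t) = t, so 0.36·t = 0.64×22.1.
t* = 0.64×22.1/0.36 = 39.29 min.

39.3 min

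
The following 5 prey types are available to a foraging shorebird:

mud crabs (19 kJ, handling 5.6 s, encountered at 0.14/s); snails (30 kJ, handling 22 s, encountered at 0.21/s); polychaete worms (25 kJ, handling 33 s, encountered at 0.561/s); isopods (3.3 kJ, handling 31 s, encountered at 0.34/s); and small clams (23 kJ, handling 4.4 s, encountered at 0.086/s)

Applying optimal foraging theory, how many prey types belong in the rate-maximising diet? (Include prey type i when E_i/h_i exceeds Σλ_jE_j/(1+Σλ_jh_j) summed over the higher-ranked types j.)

2

Profitabilities (E/h, kJ/s): small clams 5.23, mud crabs 3.39, snails 1.36, polychaete worms 0.758, isopods 0.106. Add prey in this order while the next type's profitability exceeds the intake rate on those already taken.
Rate on top 1: 1.435. mud crabs: 3.39 > 1.435 → include.
Rate on top 2: 2.145. snails: 1.36 < 2.145 → exclude; stop.
Optimal diet: small clams, mud crabs — 2 of 5 types.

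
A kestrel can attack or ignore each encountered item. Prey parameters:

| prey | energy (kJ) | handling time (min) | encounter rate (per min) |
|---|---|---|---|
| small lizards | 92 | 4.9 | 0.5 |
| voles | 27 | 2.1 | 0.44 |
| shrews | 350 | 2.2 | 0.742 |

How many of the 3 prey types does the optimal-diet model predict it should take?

Profitabilities (E/h, kJ/min): shrews 159, small lizards 18.8, voles 12.9. Add prey in this order while the next type's profitability exceeds the intake rate on those already taken.
Rate on top 1: 98.66. small lizards: 18.8 < 98.66 → exclude; stop.
Optimal diet: shrews — 1 of 3 types.

1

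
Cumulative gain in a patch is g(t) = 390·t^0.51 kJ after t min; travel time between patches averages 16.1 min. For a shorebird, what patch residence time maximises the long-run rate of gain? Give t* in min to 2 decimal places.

16.76 min

Maximise g(t)/(T+t): set derivative to zero → g'(t)(T+t) = g(t).
g'(t) = 0.51·390·t^-0.49. Setting 0.51·390·t^-0.49 = 390·t^0.51/(16.1+t) gives 0.51(16.1+t) = t, so 0.49·t = 0.51×16.1.
t* = 0.51×16.1/0.49 = 16.76 min.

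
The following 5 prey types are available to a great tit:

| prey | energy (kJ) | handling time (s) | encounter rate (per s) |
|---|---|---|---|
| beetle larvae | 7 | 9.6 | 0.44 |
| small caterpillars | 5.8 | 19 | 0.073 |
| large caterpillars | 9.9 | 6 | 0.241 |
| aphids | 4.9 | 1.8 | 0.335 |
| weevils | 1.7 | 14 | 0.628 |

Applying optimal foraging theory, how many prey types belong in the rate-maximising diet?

Rank by E/h (kJ/s): aphids 2.72, large caterpillars 1.65, beetle larvae 0.729, small caterpillars 0.305, weevils 0.121. Include each in turn until the next type's E/h falls below the running intake rate.
Rate on top 1: 1.024. large caterpillars: 1.65 > 1.024 → include.
Rate on top 2: 1.321. beetle larvae: 0.729 < 1.321 → exclude; stop.
Optimal diet: aphids, large caterpillars — 2 of 5 types.

2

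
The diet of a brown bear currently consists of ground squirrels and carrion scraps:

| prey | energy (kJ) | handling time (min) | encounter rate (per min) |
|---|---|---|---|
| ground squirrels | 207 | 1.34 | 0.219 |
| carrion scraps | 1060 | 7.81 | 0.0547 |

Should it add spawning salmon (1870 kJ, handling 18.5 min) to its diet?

On ground squirrels and carrion scraps alone, R = ΣλE/(1+Σλh) = 103.3/1.721 = 60.04 kJ/min.
spawning salmon: E/h = 1870/18.5 = 101.1 kJ/min.
Since 101.1 > R, including spawning salmon increases the long-run rate.

Yes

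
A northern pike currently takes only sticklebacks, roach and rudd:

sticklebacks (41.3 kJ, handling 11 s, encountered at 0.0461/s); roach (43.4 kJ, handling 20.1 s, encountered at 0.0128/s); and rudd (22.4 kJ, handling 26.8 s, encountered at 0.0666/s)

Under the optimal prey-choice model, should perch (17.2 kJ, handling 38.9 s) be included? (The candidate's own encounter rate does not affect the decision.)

Intake rate on the current diet: R = (0.0461×41.3 + 0.0128×43.4 + 0.0666×22.4) / (1 + 0.0461×11 + 0.0128×20.1 + 0.0666×26.8) = 3.951/3.549 = 1.113 kJ/s.
Profitability of perch: 17.2/38.9 = 0.4422 kJ/s.
0.4422 < 1.113, so adding perch would lower the average — exclude it.

No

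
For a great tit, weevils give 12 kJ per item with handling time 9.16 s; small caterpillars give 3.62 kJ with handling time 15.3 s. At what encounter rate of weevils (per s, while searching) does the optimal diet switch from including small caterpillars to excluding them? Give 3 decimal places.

0.024 per s

At the threshold, the rate on weevils alone equals the profitability of small caterpillars: λ·12/(1 + λ·9.16) = 3.62/15.3 = 0.2366.
Rearranging, λ(12 − 0.2366×9.16) = 0.2366, so λ = 0.2366/9.833 = 0.02406 per s.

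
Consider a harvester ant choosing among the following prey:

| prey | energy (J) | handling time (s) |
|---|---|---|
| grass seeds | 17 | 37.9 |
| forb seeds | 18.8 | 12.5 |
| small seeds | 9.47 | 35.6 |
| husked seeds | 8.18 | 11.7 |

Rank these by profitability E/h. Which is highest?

Profitability E/h (J/s): grass seeds = 17/37.9 = 0.449, forb seeds = 18.8/12.5 = 1.5, small seeds = 9.47/35.6 = 0.266, husked seeds = 8.18/11.7 = 0.699.
Ranked: forb seeds > husked seeds > grass seeds > small seeds.

forb seeds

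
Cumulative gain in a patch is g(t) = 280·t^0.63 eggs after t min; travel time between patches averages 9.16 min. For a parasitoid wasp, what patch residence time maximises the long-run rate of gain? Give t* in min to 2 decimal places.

By the marginal value theorem, leave when the instantaneous gain rate g'(t) equals the habitat-wide average g(t)/(T + t).
g'(t) = 0.63·280·t^-0.37. Setting 0.63·280·t^-0.37 = 280·t^0.63/(9.16+t) gives 0.63(9.16+t) = t, so 0.37·t = 0.63×9.16.
t* = 0.63×9.16/0.37 = 15.6 min.

15.60 min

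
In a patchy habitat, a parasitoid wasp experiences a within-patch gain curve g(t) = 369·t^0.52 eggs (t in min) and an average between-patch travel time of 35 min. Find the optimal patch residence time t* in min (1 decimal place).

Optimal t* satisfies g'(t*) = g(t*)/(T + t*).
g'(t) = 0.52·369·t^-0.48. Setting 0.52·369·t^-0.48 = 369·t^0.52/(35+t) gives 0.52(35+t) = t, so 0.48·t = 0.52×35.
t* = 0.52×35/0.48 = 37.92 min.

37.9 min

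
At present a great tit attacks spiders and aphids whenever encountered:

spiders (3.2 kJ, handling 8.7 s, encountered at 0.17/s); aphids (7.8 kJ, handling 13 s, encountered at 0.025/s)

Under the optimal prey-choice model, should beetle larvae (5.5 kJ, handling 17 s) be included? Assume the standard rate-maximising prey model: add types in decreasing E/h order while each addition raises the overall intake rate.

Yes

Intake rate on the current diet: R = (0.17×3.2 + 0.025×7.8) / (1 + 0.17×8.7 + 0.025×13) = 0.739/2.804 = 0.2636 kJ/s.
Profitability of beetle larvae: 5.5/17 = 0.3235 kJ/s.
0.3235 > 0.2636, so adding beetle larvae raises the average — include it.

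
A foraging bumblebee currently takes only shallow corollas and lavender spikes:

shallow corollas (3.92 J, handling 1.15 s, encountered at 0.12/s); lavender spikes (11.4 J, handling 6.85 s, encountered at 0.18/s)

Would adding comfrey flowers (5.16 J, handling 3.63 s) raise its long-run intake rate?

Intake rate on the current diet: R = (0.12×3.92 + 0.18×11.4) / (1 + 0.12×1.15 + 0.18×6.85) = 2.522/2.371 = 1.064 J/s.
comfrey flowers: E/h = 5.16/3.63 = 1.421 J/s.
1.421 > 1.064, so adding comfrey flowers raises the average — include it.

Yes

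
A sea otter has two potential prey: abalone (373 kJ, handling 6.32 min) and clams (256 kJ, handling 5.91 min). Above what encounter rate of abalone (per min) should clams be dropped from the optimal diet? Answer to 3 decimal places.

At the threshold, the rate on abalone alone equals the profitability of clams: λ·373/(1 + λ·6.32) = 256/5.91 = 43.32.
Rearranging, λ(373 − 43.32×6.32) = 43.32, so λ = 43.32/99.24 = 0.4365 per min.

0.436 per min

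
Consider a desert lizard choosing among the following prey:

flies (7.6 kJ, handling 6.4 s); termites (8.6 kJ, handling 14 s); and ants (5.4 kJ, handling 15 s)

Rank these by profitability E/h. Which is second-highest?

In descending order of E/h:
flies: 7.6/6.4 = 1.19 kJ/s
termites: 8.6/14 = 0.614 kJ/s
ants: 5.4/15 = 0.36 kJ/s

termites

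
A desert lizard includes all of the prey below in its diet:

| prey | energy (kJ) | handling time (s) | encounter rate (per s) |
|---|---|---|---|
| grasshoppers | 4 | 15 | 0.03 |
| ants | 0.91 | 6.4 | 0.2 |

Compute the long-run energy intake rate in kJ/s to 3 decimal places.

0.111 kJ/s

R = (0.03×4 + 0.2×0.91) / (1 + 0.03×15 + 0.2×6.4) = 0.302/2.73 = 0.1106 kJ/s.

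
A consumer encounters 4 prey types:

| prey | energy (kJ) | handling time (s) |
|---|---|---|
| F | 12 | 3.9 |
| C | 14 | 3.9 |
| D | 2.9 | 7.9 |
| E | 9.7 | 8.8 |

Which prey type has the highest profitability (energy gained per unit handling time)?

C

In descending order of E/h:
C: 14/3.9 = 3.59 kJ/s
F: 12/3.9 = 3.08 kJ/s
E: 9.7/8.8 = 1.1 kJ/s
D: 2.9/7.9 = 0.367 kJ/s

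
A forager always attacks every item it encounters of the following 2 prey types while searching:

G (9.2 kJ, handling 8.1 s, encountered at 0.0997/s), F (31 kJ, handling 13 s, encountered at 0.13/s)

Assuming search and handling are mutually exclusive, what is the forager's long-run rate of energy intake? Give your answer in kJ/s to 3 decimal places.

1.414 kJ/s

Energy encountered per unit search time: 0.0997×9.2 + 0.13×31 = 4.947 kJ/s.
Handling time per unit search time: 0.0997×8.1 + 0.13×13 = 2.498.
Rate = 4.947/(1 + 2.498) = 1.414 kJ/s.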